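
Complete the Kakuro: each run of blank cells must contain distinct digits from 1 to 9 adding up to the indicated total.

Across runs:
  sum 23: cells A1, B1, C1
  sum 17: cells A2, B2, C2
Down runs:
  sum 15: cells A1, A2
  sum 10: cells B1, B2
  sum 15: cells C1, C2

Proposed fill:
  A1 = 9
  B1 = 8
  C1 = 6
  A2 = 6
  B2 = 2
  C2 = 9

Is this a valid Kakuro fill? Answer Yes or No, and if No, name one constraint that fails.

Yes

Across: 9+8+6=23; 6+2+9=17. Down: 9+6=15; 8+2=10; 6+9=15. No digit repeats within any run.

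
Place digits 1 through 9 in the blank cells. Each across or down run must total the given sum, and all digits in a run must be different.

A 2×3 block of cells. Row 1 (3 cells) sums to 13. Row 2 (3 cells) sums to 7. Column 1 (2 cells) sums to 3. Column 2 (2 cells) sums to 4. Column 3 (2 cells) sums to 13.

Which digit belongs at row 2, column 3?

7 in 3 cells must be {1,2,4}; 3 in 2 cells must be {1,2}; 4 in 2 cells must be {1,3}.
The 7 across and the 4 down share only 1, so (2,2) = 1.
Given what's placed, (2,3) must be 4 to fit the 7 across and 13 down.
(1,2) = 4 − 1 = 3 completes the 4 down.
(1,3) = 13 − 4 = 9 completes the 13 down.
(2,1) = 7 − 5 = 2 completes the 7 across.
(1,1) = 13 − 12 = 1 completes the 13 across.

4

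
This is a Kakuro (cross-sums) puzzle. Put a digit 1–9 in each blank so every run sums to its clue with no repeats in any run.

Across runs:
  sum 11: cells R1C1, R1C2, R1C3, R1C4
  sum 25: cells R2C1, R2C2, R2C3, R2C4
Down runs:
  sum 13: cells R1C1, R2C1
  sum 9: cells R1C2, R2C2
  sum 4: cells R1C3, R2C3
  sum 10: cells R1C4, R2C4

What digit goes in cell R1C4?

11 in 4 cells must be {1,2,3,5}; 4 in 2 cells must be {1,3}.
Only 5 fits R1C1 under both its across sum 11 and down sum 13.
R2C1 = 13 − 5 = 8 completes the 13 down.
Nothing is forced directly, so branch on R1C3, whose candidates are 1 or 3. If R1C3 = 1: that forces R2C3 = 3, R2C4 = 9, after which R1C4 would have to be in {2,3} for the 11 across but in {1} for the 10 down — contradiction. So R1C3 = 3.
R2C3 = 4 − 3 = 1 completes the 4 down.
R2C2 = 7: the only remaining digit allowed by both the 25 across and the 9 down.
R2C4 = 25 − 16 = 9 completes the 25 across.
R1C2 = 9 − 7 = 2 completes the 9 down.
R1C4 = 11 − 10 = 1 completes the 11 across.

1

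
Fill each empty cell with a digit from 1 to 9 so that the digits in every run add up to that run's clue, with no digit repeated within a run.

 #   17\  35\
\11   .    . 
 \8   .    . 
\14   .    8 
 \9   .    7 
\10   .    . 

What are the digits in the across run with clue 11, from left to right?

5 6

35 in 5 cells must be {5,6,7,8,9}.
R3C1 = 14 − 8 = 6 completes the 14 across.
R4C1 = 9 − 7 = 2 completes the 9 across.
No cell is forced outright now. R1C1 can only be 3 or 5 (the digits allowed by both its 11 across and its 17 down). If R1C1 = 3: then R1C2 would have to be in {8} for the 11 across but in {5,6,9} for the 35 down — contradiction. So R1C1 = 5.
R1C2 = 11 − 5 = 6 completes the 11 across.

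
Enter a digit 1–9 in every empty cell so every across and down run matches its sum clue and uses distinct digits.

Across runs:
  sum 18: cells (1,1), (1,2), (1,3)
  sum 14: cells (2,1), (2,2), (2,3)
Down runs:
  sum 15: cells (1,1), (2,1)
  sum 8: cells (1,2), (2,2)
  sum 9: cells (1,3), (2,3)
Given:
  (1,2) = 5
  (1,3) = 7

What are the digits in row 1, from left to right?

6 5 7

(1,1) = 18 − 12 = 6 completes the 18 across.
(2,1) = 15 − 6 = 9 completes the 15 down.
(2,2) = 8 − 5 = 3 completes the 8 down.
(2,3) = 14 − 12 = 2 completes the 14 across.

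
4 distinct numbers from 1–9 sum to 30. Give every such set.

{6,7,8,9}

4 distinct digits from 1–9 sum between 10 and 30.
Only one set works: {6,7,8,9}.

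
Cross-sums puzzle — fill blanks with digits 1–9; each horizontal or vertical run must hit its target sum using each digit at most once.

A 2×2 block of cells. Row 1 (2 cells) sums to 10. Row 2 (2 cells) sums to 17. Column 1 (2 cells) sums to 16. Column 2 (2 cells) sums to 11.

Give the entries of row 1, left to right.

7 3

17 in 2 cells must be {8,9}; 16 in 2 cells must be {7,9}.
The 17 across and the 16 down share only 9, so (2,1) = 9.
(2,2) = 17 − 9 = 8 completes the 17 across.
(1,1) = 16 − 9 = 7 completes the 16 down.
(1,2) = 10 − 7 = 3 completes the 10 across.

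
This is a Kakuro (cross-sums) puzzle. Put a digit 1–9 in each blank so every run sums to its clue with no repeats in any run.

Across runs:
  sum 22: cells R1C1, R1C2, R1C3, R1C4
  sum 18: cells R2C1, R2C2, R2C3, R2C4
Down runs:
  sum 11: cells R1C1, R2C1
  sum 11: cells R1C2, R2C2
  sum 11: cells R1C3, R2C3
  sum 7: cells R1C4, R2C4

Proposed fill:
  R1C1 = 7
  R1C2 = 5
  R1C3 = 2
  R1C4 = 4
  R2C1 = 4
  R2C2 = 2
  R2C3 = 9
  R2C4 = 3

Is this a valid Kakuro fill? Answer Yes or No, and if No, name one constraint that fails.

No — the across run R1C1–R1C4 sums to 18, not 22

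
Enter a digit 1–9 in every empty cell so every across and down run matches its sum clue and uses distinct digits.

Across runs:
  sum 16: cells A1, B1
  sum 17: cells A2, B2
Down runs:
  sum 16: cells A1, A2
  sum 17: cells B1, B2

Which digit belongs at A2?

16 in 2 cells must be {7,9}; 17 in 2 cells must be {8,9}.
The 16 across and the 17 down share only 9, so B1 = 9.
The 17 across and the 16 down share only 9, so A2 = 9.
B2 = 17 − 9 = 8 completes the 17 across.
A1 = 16 − 9 = 7 completes the 16 across.

9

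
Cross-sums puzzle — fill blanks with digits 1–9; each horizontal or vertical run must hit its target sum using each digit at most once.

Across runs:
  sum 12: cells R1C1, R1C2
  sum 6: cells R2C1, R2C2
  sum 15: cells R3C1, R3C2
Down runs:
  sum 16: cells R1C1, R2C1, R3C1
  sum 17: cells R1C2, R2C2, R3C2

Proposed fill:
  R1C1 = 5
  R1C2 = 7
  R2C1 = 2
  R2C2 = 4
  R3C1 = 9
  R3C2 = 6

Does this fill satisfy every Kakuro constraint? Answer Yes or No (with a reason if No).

Yes

Across: 5+7=12; 2+4=6; 9+6=15. Down: 5+2+9=16; 7+4+6=17. No digit repeats within any run.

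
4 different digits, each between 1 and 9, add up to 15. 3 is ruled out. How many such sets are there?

2

4 distinct digits from 1–9 sum between 10 and 30.
Dropping sets that contain 3.
Enumerating: {1,2,4,8}, {1,2,5,7}.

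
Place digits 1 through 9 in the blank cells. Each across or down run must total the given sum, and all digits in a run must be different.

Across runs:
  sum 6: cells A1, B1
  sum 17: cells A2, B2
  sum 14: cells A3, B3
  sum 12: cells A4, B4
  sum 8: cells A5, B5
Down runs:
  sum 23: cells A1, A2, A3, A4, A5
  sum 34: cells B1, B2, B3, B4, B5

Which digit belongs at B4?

9

17 in 2 cells must be {8,9}; 34 in 5 cells must be {4,6,7,8,9}.
Only 4 fits B1 under both its across sum 6 and down sum 34.
A1 = 6 − 4 = 2 completes the 6 across.
Nothing is forced directly, so branch on B5, whose candidates are 6 or 7. If B5 = 6: then A5 would have to be in {2} for the 8 across but in {1,3,4,5,6,7,8,9} for the 23 down — contradiction. So B5 = 7.
A5 = 8 − 7 = 1 completes the 8 across.
No cell is forced outright now. A2 can only be 8 or 9 (the digits allowed by both its 17 across and its 23 down). If A2 = 8: that forces B2 = 9, B4 = 8, B3 = 6, after which A4 would have to be in {4} for the 12 across but in {3,5,7,9} for the 23 down — contradiction. So A2 = 9.
B2 = 17 − 9 = 8 completes the 17 across.
Given what's placed, B4 must be 9 to fit the 12 across and 34 down.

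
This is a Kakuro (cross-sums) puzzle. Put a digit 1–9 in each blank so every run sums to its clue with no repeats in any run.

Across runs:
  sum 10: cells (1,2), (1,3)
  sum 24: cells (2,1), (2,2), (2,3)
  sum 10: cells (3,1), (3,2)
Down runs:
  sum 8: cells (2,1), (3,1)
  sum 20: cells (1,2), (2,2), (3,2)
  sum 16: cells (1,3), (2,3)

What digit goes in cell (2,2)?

24 in 3 cells must be {7,8,9}; 16 in 2 cells must be {7,9}.
The 24 across and the 8 down share only 7, so (2,1) = 7.
(2,3) = 9: the only remaining digit allowed by both the 24 across and the 16 down.
(3,1) = 8 − 7 = 1 completes the 8 down.
(3,2) = 10 − 1 = 9 completes the 10 across.
(1,3) = 16 − 9 = 7 completes the 16 down.
(2,2) = 24 − 16 = 8 completes the 24 across.
(1,2) = 10 − 7 = 3 completes the 10 across.

8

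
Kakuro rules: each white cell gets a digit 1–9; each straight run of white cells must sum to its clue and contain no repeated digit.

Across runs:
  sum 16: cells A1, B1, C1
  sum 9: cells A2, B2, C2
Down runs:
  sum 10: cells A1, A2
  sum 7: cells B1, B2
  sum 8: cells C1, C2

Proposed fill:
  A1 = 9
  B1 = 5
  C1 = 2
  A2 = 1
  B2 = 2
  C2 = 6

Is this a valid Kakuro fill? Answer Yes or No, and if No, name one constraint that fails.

Across: 9+5+2=16; 1+2+6=9. Down: 9+1=10; 5+2=7; 2+6=8. No digit repeats within any run.

Yes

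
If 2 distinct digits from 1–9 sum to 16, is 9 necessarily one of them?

Yes

The only way to make 16 from 2 distinct digits is {7,9}, which contains 9.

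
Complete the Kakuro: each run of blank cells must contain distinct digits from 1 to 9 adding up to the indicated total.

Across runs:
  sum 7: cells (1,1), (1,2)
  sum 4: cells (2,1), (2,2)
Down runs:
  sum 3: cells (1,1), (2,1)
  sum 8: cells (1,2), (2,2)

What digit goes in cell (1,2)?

4 in 2 cells must be {1,3}; 3 in 2 cells must be {1,2}.
The 4 across and the 3 down share only 1, so (2,1) = 1.
(2,2) = 4 − 1 = 3 completes the 4 across.
(1,1) = 3 − 1 = 2 completes the 3 down.
(1,2) = 7 − 2 = 5 completes the 7 across.

5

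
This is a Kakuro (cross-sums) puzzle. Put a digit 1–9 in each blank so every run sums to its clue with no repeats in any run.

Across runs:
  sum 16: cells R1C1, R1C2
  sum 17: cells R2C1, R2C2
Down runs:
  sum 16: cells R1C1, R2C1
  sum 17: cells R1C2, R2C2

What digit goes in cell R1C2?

16 in 2 cells must be {7,9}; 17 in 2 cells must be {8,9}.
The 16 across and the 17 down share only 9, so R1C2 = 9.
The 17 across and the 16 down share only 9, so R2C1 = 9.
R2C2 = 17 − 9 = 8 completes the 17 across.
R1C1 = 16 − 9 = 7 completes the 16 across.

9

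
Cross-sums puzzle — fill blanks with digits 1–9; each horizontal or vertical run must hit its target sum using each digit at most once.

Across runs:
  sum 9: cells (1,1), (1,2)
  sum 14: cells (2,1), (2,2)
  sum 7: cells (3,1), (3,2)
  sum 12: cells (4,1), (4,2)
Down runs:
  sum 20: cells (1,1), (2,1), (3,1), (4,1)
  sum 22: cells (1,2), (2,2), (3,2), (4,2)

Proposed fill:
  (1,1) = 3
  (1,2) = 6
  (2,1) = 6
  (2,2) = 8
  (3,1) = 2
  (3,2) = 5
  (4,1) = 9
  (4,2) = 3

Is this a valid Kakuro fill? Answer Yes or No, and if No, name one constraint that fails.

Yes

Across: 3+6=9; 6+8=14; 2+5=7; 9+3=12. Down: 3+6+2+9=20; 6+8+5+3=22. No digit repeats within any run.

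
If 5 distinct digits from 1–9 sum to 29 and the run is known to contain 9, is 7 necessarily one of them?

Counterexample: {1,5,6,8,9} sums to 29 under that restriction without using 7.

No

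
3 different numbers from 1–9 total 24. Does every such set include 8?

Yes

The only way to make 24 from 3 distinct digits is {7,8,9}, which contains 8.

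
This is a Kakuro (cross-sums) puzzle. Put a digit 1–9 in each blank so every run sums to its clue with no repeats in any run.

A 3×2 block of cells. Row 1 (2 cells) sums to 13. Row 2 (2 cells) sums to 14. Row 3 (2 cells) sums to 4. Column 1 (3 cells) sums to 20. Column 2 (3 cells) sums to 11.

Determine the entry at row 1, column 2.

4 in 2 cells must be {1,3}.
The 4 across and the 20 down share only 3, so (3,1) = 3.
(3,2) = 4 − 3 = 1 completes the 4 across.
Nothing is forced directly, so branch on (1,1), whose candidates are 8 or 9. If (1,1) = 8: then (1,2) would have to be in {5} for the 13 across but in {2,3,4,6,7,8} for the 11 down — contradiction. So (1,1) = 9.
(1,2) = 13 − 9 = 4 completes the 13 across.
(2,1) = 20 − 12 = 8 completes the 20 down.
(2,2) = 14 − 8 = 6 completes the 14 across.

4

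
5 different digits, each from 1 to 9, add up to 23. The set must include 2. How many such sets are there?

7

5 distinct digits from 1–9 sum between 15 and 35.
Keeping only sets containing 2.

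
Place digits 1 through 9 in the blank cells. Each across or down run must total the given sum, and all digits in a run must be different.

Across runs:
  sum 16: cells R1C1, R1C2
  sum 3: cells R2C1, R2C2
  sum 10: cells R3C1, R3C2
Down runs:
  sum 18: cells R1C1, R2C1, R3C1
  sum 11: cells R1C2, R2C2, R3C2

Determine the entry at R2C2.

1

16 in 2 cells must be {7,9}; 3 in 2 cells must be {1,2}.
The 16 across and the 11 down share only 7, so R1C2 = 7.
Given what's placed, R2C2 must be 1 to fit the 3 across and 11 down.
R3C2 = 11 − 8 = 3 completes the 11 down.
R1C1 = 16 − 7 = 9 completes the 16 across.
R2C1 = 3 − 1 = 2 completes the 3 across.
R3C1 = 10 − 3 = 7 completes the 10 across.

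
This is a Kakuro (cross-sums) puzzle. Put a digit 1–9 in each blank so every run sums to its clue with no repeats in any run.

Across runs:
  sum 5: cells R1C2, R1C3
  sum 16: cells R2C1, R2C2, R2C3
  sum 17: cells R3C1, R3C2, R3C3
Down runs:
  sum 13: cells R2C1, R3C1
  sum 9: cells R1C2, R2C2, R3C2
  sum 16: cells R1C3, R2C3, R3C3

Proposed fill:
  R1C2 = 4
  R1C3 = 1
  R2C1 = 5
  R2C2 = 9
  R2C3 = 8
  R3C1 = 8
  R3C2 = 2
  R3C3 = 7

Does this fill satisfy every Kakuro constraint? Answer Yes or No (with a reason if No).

No — the down run R1C2–R3C2 sums to 15, not 9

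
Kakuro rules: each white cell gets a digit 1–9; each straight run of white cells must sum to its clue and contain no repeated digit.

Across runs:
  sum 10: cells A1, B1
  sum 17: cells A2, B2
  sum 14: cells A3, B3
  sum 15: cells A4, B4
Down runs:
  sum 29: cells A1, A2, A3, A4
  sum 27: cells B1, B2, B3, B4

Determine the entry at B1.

17 in 2 cells must be {8,9}; 29 in 4 cells must be {5,7,8,9}.
Nothing is forced directly, so branch on A1, whose candidates are 7 or 8 or 9. If A1 = 8: then B1 would have to be in {2} for the 10 across but in {3,4,5,6,7,8,9} for the 27 down — contradiction. If A1 = 9: then B1 would have to be in {1} for the 10 across but in {3,4,5,6,7,8,9} for the 27 down — contradiction. So A1 = 7.
B1 = 10 − 7 = 3 completes the 10 across.

3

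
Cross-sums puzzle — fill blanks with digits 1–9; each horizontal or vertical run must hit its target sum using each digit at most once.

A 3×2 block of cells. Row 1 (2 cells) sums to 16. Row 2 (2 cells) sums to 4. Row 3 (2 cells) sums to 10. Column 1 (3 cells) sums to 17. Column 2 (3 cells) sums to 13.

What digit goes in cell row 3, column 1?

16 in 2 cells must be {7,9}; 4 in 2 cells must be {1,3}.
Nothing is forced directly, so branch on (1,1), whose candidates are 7 or 9. If (1,1) = 9: that forces (1,2) = 7, (2,2) = 1, after which (3,2) would have to be in {1,2,3,4,6,7,8,9} for the 10 across but in {5} for the 13 down — contradiction. So (1,1) = 7.
(1,2) = 16 − 7 = 9 completes the 16 across.
Given what's placed, (2,1) must be 1 to fit the 4 across and 17 down.
(2,2) = 4 − 1 = 3 completes the 4 across.
(3,1) = 17 − 8 = 9 completes the 17 down.
(3,2) = 10 − 9 = 1 completes the 10 across.

9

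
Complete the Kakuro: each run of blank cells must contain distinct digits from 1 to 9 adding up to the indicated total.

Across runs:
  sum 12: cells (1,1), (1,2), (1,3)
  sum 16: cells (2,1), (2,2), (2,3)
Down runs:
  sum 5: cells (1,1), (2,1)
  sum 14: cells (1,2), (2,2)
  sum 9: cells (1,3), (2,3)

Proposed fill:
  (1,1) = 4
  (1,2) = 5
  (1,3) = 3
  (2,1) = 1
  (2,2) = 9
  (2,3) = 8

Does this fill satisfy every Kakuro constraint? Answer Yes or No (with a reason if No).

No — the across run (2,1)–(2,3) sums to 18, not 16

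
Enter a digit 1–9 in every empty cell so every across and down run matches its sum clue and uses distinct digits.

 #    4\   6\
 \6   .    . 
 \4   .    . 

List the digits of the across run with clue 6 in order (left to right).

4 in 2 cells must be {1,3}.
The 6 across and the 4 down share only 1, so R1C1 = 1.
R1C2 = 6 − 1 = 5 completes the 6 across.
R2C1 = 4 − 1 = 3 completes the 4 down.
R2C2 = 4 − 3 = 1 completes the 4 across.

1 5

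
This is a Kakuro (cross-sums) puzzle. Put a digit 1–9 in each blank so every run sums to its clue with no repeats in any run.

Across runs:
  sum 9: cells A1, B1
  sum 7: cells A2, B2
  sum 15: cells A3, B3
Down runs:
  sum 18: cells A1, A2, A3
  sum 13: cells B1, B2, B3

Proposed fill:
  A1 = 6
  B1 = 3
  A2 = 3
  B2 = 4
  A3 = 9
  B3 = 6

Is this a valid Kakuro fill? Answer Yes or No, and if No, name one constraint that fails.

Across: 6+3=9; 3+4=7; 9+6=15. Down: 6+3+9=18; 3+4+6=13. No digit repeats within any run.

Yes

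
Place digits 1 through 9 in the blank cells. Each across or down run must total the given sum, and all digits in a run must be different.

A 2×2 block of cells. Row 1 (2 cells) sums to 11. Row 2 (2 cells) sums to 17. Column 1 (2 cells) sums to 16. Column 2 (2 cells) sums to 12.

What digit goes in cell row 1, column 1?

17 in 2 cells must be {8,9}; 16 in 2 cells must be {7,9}.
The 17 across and the 16 down share only 9, so (2,1) = 9.
(2,2) = 17 − 9 = 8 completes the 17 across.
(1,1) = 16 − 9 = 7 completes the 16 down.
(1,2) = 11 − 7 = 4 completes the 11 across.

7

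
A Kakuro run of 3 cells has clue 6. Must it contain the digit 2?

The only way to make 6 from 3 distinct digits is {1,2,3}, which contains 2.

Yes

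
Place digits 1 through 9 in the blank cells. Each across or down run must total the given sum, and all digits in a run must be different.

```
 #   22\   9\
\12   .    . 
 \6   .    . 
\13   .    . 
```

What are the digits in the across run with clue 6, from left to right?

5, 1

The 6 across and the 22 down share only 5, so R2C1 = 5.
R2C2 = 6 − 5 = 1 completes the 6 across.
Nothing is forced directly, so branch on R1C1, whose candidates are 8 or 9. If R1C1 = 8: then R1C2 would have to be in {4} for the 12 across but in {2,3,5,6} for the 9 down — contradiction. So R1C1 = 9.
R1C2 = 12 − 9 = 3 completes the 12 across.
R3C1 = 22 − 14 = 8 completes the 22 down.
R3C2 = 13 − 8 = 5 completes the 13 across.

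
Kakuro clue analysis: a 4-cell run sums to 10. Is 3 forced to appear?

The only way to make 10 from 4 distinct digits is {1,2,3,4}, which contains 3.

Yes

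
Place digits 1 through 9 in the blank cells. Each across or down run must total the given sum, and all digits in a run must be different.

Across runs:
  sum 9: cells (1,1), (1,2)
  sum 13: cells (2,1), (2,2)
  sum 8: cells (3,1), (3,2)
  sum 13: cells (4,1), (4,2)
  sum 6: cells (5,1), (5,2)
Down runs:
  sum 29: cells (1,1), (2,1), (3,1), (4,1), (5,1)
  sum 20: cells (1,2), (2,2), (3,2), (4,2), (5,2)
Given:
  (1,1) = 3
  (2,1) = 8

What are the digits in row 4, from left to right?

(1,2) = 9 − 3 = 6 completes the 9 across.
(2,2) = 13 − 8 = 5 completes the 13 across.
(4,2) = 4: the only remaining digit allowed by both the 13 across and the 20 down.
(5,2) = 2: the only remaining digit allowed by both the 6 across and the 20 down.
(3,2) = 20 − 17 = 3 completes the 20 down.
(4,1) = 13 − 4 = 9 completes the 13 across.
(5,1) = 6 − 2 = 4 completes the 6 across.
(3,1) = 8 − 3 = 5 completes the 8 across.

9 4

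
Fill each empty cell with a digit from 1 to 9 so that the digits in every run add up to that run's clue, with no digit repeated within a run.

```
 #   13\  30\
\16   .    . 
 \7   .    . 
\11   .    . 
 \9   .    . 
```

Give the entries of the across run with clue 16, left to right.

16 in 2 cells must be {7,9}; 30 in 4 cells must be {6,7,8,9}.
Only 7 fits R1C1 under both its across sum 16 and down sum 13.
R1C2 = 16 − 7 = 9 completes the 16 across.

7, 9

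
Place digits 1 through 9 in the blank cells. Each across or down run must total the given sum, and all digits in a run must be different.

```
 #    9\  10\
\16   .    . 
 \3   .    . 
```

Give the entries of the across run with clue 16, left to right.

16 in 2 cells must be {7,9}; 3 in 2 cells must be {1,2}.
The 16 across and the 9 down share only 7, so R1C1 = 7.
R1C2 = 16 − 7 = 9 completes the 16 across.
R2C1 = 9 − 7 = 2 completes the 9 down.
R2C2 = 3 − 2 = 1 completes the 3 across.

7 9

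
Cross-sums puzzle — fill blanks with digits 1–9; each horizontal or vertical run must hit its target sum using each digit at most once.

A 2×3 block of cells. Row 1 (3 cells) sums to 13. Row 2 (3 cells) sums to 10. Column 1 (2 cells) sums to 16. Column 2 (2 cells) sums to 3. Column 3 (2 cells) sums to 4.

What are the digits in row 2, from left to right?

16 in 2 cells must be {7,9}; 3 in 2 cells must be {1,2}; 4 in 2 cells must be {1,3}.
The 10 across and the 16 down share only 7, so (2,1) = 7.
Given what's placed, (2,3) must be 1 to fit the 10 across and 4 down.
(1,1) = 16 − 7 = 9 completes the 16 down.
(1,2) = 1: the only remaining digit allowed by both the 13 across and the 3 down.
(1,3) = 13 − 10 = 3 completes the 13 across.
(2,2) = 10 − 8 = 2 completes the 10 across.

7 2 1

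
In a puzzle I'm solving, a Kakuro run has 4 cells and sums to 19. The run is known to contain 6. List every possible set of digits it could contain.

4 distinct digits from 1–9 sum between 10 and 30.
Keeping only sets containing 6.

{1,3,6,9}; {1,4,6,8}; {1,5,6,7}; {2,3,6,8}; {2,4,6,7}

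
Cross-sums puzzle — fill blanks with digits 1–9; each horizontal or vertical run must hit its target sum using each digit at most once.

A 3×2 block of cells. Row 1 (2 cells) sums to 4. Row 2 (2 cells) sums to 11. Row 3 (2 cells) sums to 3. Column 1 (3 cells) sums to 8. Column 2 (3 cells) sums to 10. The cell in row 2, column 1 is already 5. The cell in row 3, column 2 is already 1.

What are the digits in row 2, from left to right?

4 in 2 cells must be {1,3}; 3 in 2 cells must be {1,2}.
Given what's placed, (1,1) must be 1 to fit the 4 across and 8 down.
(1,2) = 4 − 1 = 3 completes the 4 across.
(2,2) = 11 − 5 = 6 completes the 11 across.
(3,1) = 3 − 1 = 2 completes the 3 across.

5 6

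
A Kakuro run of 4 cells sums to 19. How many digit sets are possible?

4 distinct digits from 1–9 sum between 10 and 30.

11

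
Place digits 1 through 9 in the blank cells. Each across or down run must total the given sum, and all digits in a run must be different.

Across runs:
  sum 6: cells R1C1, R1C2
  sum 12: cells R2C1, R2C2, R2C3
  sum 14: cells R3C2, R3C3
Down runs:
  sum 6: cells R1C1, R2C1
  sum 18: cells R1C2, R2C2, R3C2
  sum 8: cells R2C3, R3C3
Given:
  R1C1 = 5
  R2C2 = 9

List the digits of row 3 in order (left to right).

R1C2 = 6 − 5 = 1 completes the 6 across.
R2C1 = 6 − 5 = 1 completes the 6 down.
R2C3 = 12 − 10 = 2 completes the 12 across.
R3C2 = 18 − 10 = 8 completes the 18 down.
R3C3 = 14 − 8 = 6 completes the 14 across.

8, 6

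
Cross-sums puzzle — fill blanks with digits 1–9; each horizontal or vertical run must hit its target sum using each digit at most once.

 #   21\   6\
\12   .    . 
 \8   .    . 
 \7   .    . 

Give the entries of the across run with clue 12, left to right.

9 3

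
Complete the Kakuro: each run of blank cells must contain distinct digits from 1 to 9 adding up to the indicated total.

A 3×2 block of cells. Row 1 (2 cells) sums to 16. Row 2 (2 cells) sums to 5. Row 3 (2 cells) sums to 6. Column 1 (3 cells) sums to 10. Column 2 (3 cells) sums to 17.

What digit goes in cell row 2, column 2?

3

16 in 2 cells must be {7,9}.
The 16 across and the 10 down share only 7, so (1,1) = 7.
(1,2) = 16 − 7 = 9 completes the 16 across.
Nothing is forced directly, so branch on (2,1), whose candidates are 1 or 2. If (2,1) = 1: then (2,2) would have to be in {4} for the 5 across but in {1,2,3,5,6,7} for the 17 down — contradiction. So (2,1) = 2.
(2,2) = 5 − 2 = 3 completes the 5 across.
(3,1) = 10 − 9 = 1 completes the 10 down.
(3,2) = 6 − 1 = 5 completes the 6 across.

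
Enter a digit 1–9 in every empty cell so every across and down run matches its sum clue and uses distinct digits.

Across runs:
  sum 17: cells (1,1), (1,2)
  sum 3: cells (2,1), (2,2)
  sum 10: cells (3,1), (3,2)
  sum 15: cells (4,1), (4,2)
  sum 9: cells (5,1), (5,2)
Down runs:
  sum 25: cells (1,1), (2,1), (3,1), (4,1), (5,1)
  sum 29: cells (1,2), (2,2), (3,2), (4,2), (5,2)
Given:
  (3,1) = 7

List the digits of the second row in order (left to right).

17 in 2 cells must be {8,9}; 3 in 2 cells must be {1,2}.
(3,2) = 10 − 7 = 3 completes the 10 across.
(2,2) = 2: the only remaining digit allowed by both the 3 across and the 29 down.
(2,1) = 3 − 2 = 1 completes the 3 across.

1 2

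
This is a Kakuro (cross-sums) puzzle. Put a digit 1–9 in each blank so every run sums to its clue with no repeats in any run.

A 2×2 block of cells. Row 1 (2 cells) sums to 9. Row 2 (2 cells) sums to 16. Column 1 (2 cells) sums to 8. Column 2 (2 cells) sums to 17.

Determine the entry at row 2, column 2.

16 in 2 cells must be {7,9}; 17 in 2 cells must be {8,9}.
The 9 across and the 17 down share only 8, so (1,2) = 8.
The 16 across and the 8 down share only 7, so (2,1) = 7.
(2,2) = 16 − 7 = 9 completes the 16 across.
(1,1) = 9 − 8 = 1 completes the 9 across.

9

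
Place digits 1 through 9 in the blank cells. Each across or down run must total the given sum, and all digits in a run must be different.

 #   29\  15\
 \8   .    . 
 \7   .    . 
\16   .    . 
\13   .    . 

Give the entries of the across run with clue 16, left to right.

16 in 2 cells must be {7,9}; 29 in 4 cells must be {5,7,8,9}.
Only 5 fits R2C1 under both its across sum 7 and down sum 29.
R2C2 = 7 − 5 = 2 completes the 7 across.
Given what's placed, R1C1 must be 7 to fit the 8 across and 29 down.
R1C2 = 8 − 7 = 1 completes the 8 across.
R3C1 = 9: the only remaining digit allowed by both the 16 across and the 29 down.
R3C2 = 16 − 9 = 7 completes the 16 across.

9, 7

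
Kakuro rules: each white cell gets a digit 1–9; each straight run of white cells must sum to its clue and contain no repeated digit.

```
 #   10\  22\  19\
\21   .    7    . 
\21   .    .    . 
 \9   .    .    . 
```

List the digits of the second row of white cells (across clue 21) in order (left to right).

4 9 8

R3C2 = 6: the only remaining digit allowed by both the 9 across and the 22 down.
Given what's placed, R3C3 must be 2 to fit the 9 across and 19 down.
R2C2 = 22 − 13 = 9 completes the 22 down.
R2C3 = 8: the only remaining digit allowed by both the 21 across and the 19 down.
R3C1 = 9 − 8 = 1 completes the 9 across.
R1C3 = 19 − 10 = 9 completes the 19 down.
R2C1 = 21 − 17 = 4 completes the 21 across.
R1C1 = 21 − 16 = 5 completes the 21 across.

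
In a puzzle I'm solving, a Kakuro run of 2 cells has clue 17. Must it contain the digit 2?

No

The only way to make 17 from 2 distinct digits is {8,9}, which does not contain 2.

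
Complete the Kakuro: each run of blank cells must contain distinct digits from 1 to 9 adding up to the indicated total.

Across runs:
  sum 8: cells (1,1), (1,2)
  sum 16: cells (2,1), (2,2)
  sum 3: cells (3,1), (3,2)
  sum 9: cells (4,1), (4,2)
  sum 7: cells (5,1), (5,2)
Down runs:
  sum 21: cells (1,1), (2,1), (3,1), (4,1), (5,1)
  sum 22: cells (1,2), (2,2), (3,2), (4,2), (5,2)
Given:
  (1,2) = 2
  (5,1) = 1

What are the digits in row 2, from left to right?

7 9

16 in 2 cells must be {7,9}; 3 in 2 cells must be {1,2}.
(1,1) = 8 − 2 = 6 completes the 8 across.
(3,1) = 2: the only remaining digit allowed by both the 3 across and the 21 down.
(3,2) = 3 − 2 = 1 completes the 3 across.
(5,2) = 7 − 1 = 6 completes the 7 across.
(2,2) = 9: the only remaining digit allowed by both the 16 across and the 22 down.
(4,2) = 22 − 18 = 4 completes the 22 down.
(2,1) = 16 − 9 = 7 completes the 16 across.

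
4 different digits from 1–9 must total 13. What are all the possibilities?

{1,2,3,7}; {1,2,4,6}; {1,3,4,5}

4 distinct digits from 1–9 sum between 10 and 30.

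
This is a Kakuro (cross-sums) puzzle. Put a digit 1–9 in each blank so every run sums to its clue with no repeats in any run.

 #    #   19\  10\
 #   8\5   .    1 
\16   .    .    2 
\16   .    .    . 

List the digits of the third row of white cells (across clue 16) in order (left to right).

3 6 7

R1C2 = 5 − 1 = 4 completes the 5 across.
R3C3 = 10 − 3 = 7 completes the 10 down.
No cell is forced outright now. R3C2 can only be 6 or 8 (the digits allowed by both its 16 across and its 19 down). If R3C2 = 8: then R2C2 would have to be in {5,6,8,9} for the 16 across but in {7} for the 19 down — contradiction. So R3C2 = 6.
R2C2 = 19 − 10 = 9 completes the 19 down.
R3C1 = 16 − 13 = 3 completes the 16 across.
R2C1 = 16 − 11 = 5 completes the 16 across.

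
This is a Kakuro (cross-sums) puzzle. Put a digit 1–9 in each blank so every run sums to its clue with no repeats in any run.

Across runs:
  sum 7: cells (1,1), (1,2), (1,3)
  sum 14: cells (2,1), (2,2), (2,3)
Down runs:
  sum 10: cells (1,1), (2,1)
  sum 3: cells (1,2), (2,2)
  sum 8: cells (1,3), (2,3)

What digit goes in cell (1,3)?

1

7 in 3 cells must be {1,2,4}; 3 in 2 cells must be {1,2}.
Nothing is forced directly, so branch on (1,2), whose candidates are 1 or 2. If (1,2) = 1: that forces (1,3) = 2, (2,2) = 2, after which (2,3) would have to be in {3,4,5,7,8,9} for the 14 across but in {6} for the 8 down — contradiction. So (1,2) = 2.
Given what's placed, (1,3) must be 1 to fit the 7 across and 8 down.
(2,2) = 3 − 2 = 1 completes the 3 down.
(2,3) = 8 − 1 = 7 completes the 8 down.
(1,1) = 7 − 3 = 4 completes the 7 across.
(2,1) = 14 − 8 = 6 completes the 14 across.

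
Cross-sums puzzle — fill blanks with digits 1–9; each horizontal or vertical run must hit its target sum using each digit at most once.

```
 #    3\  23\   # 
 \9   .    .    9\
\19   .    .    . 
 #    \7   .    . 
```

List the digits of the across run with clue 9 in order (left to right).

3 in 2 cells must be {1,2}; 23 in 3 cells must be {6,8,9}.
The 19 across and the 3 down share only 2, so R2C1 = 2.
R2C3 = 8: the only remaining digit allowed by both the 19 across and the 9 down.
Intersecting the 7 across with the 23 down forces R3C2 = 6.
R3C3 = 7 − 6 = 1 completes the 7 across.
R1C1 = 3 − 2 = 1 completes the 3 down.
R1C2 = 9 − 1 = 8 completes the 9 across.
R2C2 = 19 − 10 = 9 completes the 19 across.

1 8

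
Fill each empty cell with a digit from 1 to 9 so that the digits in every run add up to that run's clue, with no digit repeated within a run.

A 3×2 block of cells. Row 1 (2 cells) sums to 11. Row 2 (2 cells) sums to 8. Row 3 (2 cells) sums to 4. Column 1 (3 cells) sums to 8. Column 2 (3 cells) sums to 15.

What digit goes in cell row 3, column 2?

4 in 2 cells must be {1,3}.
Nothing is forced directly, so branch on (3,2), whose candidates are 1 or 3. If (3,2) = 1: that forces (3,1) = 3, (1,1) = 4, after which (1,2) would have to be in {7} for the 11 across but in {5,6,8,9} for the 15 down — contradiction. So (3,2) = 3.
(3,1) = 4 − 3 = 1 completes the 4 across.
Nothing is forced directly, so branch on (2,2), whose candidates are 5 or 7. If (2,2) = 7: that forces (1,2) = 5, after which (2,1) would have to be in {1} for the 8 across but in {2,3,4,5} for the 8 down — contradiction. So (2,2) = 5.
(1,2) = 15 − 8 = 7 completes the 15 down.
(2,1) = 8 − 5 = 3 completes the 8 across.
(1,1) = 11 − 7 = 4 completes the 11 across.

3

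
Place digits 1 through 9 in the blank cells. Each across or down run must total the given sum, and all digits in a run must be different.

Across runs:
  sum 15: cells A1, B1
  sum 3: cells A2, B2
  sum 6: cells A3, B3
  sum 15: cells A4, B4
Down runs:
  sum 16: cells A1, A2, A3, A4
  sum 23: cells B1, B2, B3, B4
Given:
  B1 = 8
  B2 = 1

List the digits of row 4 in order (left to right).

6 9

3 in 2 cells must be {1,2}.
A1 = 15 − 8 = 7 completes the 15 across.
A2 = 3 − 1 = 2 completes the 3 across.
B3 = 5: the only remaining digit allowed by both the 6 across and the 23 down.
Given what's placed, A4 must be 6 to fit the 15 across and 16 down.
B4 = 15 − 6 = 9 completes the 15 across.
A3 = 6 − 5 = 1 completes the 6 across.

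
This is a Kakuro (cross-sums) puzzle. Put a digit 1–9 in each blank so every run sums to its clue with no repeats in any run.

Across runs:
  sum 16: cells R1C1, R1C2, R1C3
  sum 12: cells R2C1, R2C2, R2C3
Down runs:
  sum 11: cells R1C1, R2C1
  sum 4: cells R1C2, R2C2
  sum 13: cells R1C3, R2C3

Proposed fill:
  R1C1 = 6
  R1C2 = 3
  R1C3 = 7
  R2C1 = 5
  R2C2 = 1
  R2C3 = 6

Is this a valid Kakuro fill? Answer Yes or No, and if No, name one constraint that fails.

Across: 6+3+7=16; 5+1+6=12. Down: 6+5=11; 3+1=4; 7+6=13. No digit repeats within any run.

Yes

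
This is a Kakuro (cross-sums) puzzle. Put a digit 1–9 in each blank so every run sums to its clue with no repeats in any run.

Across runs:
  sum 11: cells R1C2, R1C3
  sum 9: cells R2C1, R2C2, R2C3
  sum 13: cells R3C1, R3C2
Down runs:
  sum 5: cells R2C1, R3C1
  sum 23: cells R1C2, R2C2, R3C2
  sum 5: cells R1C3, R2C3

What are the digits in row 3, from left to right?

23 in 3 cells must be {6,8,9}.
The 9 across and the 23 down share only 6, so R2C2 = 6.
Intersecting the 13 across with the 5 down forces R3C1 = 4.
R3C2 = 13 − 4 = 9 completes the 13 across.
R1C2 = 23 − 15 = 8 completes the 23 down.
R1C3 = 11 − 8 = 3 completes the 11 across.
R2C1 = 5 − 4 = 1 completes the 5 down.
R2C3 = 9 − 7 = 2 completes the 9 across.

4, 9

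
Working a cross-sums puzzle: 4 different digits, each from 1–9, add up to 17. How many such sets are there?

9

4 distinct digits from 1–9 sum between 10 and 30.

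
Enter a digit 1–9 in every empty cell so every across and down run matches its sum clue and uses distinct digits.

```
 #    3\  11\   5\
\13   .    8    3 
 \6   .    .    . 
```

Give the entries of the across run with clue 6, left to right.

6 in 3 cells must be {1,2,3}; 3 in 2 cells must be {1,2}.
R1C1 = 13 − 11 = 2 completes the 13 across.
R2C1 = 3 − 2 = 1 completes the 3 down.
R2C2 = 11 − 8 = 3 completes the 11 down.
R2C3 = 6 − 4 = 2 completes the 6 across.

1 3 2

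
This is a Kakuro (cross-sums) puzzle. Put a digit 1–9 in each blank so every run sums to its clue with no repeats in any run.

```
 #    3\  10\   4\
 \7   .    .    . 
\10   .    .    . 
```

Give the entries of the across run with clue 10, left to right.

1, 6, 3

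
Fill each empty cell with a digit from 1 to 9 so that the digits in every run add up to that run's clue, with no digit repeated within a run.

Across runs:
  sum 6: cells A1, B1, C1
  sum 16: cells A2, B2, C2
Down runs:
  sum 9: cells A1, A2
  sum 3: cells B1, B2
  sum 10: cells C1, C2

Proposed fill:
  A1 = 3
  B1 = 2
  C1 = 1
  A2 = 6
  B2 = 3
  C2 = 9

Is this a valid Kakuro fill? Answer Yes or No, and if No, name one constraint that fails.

No — the down run B1–B2 sums to 5, not 3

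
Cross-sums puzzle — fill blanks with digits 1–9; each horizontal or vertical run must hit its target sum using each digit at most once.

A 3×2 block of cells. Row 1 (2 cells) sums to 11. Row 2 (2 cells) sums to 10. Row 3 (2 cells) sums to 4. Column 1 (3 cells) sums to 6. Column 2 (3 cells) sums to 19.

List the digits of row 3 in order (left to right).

1, 3

4 in 2 cells must be {1,3}; 6 in 3 cells must be {1,2,3}.
The 4 across and the 19 down share only 3, so (3,2) = 3.
(3,1) = 4 − 3 = 1 completes the 4 across.
Nothing is forced directly, so branch on (1,1), whose candidates are 2 or 3. If (1,1) = 3: then (1,2) would have to be in {8} for the 11 across but in {7,9} for the 19 down — contradiction. So (1,1) = 2.
(1,2) = 11 − 2 = 9 completes the 11 across.
(2,1) = 6 − 3 = 3 completes the 6 down.
(2,2) = 10 − 3 = 7 completes the 10 across.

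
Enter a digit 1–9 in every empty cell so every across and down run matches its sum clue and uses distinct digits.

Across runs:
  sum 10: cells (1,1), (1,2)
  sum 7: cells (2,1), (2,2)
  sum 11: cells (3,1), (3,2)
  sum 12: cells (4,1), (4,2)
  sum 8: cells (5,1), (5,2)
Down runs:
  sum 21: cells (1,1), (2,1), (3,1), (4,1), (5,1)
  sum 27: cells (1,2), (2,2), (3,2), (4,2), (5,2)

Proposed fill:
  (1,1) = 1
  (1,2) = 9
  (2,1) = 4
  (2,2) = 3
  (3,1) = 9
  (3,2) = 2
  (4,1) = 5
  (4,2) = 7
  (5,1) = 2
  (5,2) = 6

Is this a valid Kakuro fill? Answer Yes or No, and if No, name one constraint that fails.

Across: 1+9=10; 4+3=7; 9+2=11; 5+7=12; 2+6=8. Down: 1+4+9+5+2=21; 9+3+2+7+6=27. No digit repeats within any run.

Yes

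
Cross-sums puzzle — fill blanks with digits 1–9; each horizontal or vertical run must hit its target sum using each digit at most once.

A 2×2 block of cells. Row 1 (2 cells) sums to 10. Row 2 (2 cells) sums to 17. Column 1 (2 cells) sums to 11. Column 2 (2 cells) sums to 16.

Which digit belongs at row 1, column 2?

7

17 in 2 cells must be {8,9}; 16 in 2 cells must be {7,9}.
The 17 across and the 16 down share only 9, so (2,2) = 9.
(1,2) = 16 − 9 = 7 completes the 16 down.
(2,1) = 17 − 9 = 8 completes the 17 across.
(1,1) = 10 − 7 = 3 completes the 10 across.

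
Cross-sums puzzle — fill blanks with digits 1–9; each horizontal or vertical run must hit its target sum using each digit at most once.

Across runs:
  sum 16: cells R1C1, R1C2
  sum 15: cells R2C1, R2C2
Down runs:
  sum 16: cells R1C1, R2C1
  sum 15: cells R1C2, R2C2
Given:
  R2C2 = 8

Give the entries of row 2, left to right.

7, 8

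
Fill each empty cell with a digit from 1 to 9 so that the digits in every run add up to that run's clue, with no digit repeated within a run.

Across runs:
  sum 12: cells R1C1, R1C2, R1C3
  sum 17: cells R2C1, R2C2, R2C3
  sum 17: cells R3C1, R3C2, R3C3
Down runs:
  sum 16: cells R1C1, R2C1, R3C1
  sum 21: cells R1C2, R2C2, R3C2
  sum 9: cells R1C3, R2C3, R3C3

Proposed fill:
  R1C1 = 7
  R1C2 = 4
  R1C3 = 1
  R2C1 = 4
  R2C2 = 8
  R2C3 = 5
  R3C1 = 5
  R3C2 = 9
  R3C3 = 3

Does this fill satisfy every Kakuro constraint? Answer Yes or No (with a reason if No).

Across: 7+4+1=12; 4+8+5=17; 5+9+3=17. Down: 7+4+5=16; 4+8+9=21; 1+5+3=9. No digit repeats within any run.

Yes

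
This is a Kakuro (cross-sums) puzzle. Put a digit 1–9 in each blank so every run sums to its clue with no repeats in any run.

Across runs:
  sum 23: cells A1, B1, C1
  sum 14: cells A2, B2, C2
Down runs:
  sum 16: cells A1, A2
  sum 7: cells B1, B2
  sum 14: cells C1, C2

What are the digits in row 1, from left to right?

23 in 3 cells must be {6,8,9}; 16 in 2 cells must be {7,9}.
The 23 across and the 16 down share only 9, so A1 = 9.
Given what's placed, B1 must be 6 to fit the 23 across and 7 down.
C1 = 23 − 15 = 8 completes the 23 across.
A2 = 16 − 9 = 7 completes the 16 down.
B2 = 7 − 6 = 1 completes the 7 down.
C2 = 14 − 8 = 6 completes the 14 across.

9 6 8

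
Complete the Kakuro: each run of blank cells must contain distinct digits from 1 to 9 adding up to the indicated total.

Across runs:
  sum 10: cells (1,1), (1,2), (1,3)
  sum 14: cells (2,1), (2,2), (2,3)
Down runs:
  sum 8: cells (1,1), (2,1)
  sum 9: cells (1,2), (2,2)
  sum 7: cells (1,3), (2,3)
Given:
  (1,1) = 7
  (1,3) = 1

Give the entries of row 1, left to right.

7 2 1

(1,2) = 10 − 8 = 2 completes the 10 across.
(2,1) = 8 − 7 = 1 completes the 8 down.
(2,2) = 9 − 2 = 7 completes the 9 down.
(2,3) = 14 − 8 = 6 completes the 14 across.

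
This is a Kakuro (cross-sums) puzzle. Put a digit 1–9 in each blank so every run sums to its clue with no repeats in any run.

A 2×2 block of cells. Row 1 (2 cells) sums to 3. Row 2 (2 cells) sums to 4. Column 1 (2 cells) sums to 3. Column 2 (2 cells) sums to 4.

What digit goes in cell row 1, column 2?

3 in 2 cells must be {1,2}; 4 in 2 cells must be {1,3}.
The 3 across and the 4 down share only 1, so (1,2) = 1.
The 4 across and the 3 down share only 1, so (2,1) = 1.
(2,2) = 4 − 1 = 3 completes the 4 across.
(1,1) = 3 − 1 = 2 completes the 3 across.

1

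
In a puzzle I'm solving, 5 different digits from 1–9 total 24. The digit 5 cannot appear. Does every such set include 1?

No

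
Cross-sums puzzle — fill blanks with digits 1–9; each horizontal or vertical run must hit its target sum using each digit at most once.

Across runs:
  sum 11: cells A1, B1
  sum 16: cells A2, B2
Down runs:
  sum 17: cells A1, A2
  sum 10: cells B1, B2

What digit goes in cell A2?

16 in 2 cells must be {7,9}; 17 in 2 cells must be {8,9}.
The 16 across and the 17 down share only 9, so A2 = 9.
B2 = 16 − 9 = 7 completes the 16 across.
A1 = 17 − 9 = 8 completes the 17 down.
B1 = 11 − 8 = 3 completes the 11 across.

9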